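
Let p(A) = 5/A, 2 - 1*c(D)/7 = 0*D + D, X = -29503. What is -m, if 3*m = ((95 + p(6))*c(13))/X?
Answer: -44275/531054 ≈ -0.083372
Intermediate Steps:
c(D) = 14 - 7*D (c(D) = 14 - 7*(0*D + D) = 14 - 7*(0 + D) = 14 - 7*D)
m = 44275/531054 (m = (((95 + 5/6)*(14 - 7*13))/(-29503))/3 = (((95 + 5*(⅙))*(14 - 91))*(-1/29503))/3 = (((95 + ⅚)*(-77))*(-1/29503))/3 = (((575/6)*(-77))*(-1/29503))/3 = (-44275/6*(-1/29503))/3 = (⅓)*(44275/177018) = 44275/531054 ≈ 0.083372)
-m = -1*44275/531054 = -44275/531054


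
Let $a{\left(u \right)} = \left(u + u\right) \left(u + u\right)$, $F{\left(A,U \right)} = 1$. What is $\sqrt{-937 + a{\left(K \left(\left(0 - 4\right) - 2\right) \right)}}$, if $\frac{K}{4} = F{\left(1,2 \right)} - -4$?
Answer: $\sqrt{56663} \approx 238.04$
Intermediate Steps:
$K = 20$ ($K = 4 \left(1 - -4\right) = 4 \left(1 + 4\right) = 4 \cdot 5 = 20$)
$a{\left(u \right)} = 4 u^{2}$ ($a{\left(u \right)} = 2 u 2 u = 4 u^{2}$)
$\sqrt{-937 + a{\left(K \left(\left(0 - 4\right) - 2\right) \right)}} = \sqrt{-937 + 4 \left(20 \left(\left(0 - 4\right) - 2\right)\right)^{2}} = \sqrt{-937 + 4 \left(20 \left(-4 - 2\right)\right)^{2}} = \sqrt{-937 + 4 \left(20 \left(-6\right)\right)^{2}} = \sqrt{-937 + 4 \left(-120\right)^{2}} = \sqrt{-937 + 4 \cdot 14400} = \sqrt{-937 + 57600} = \sqrt{56663}$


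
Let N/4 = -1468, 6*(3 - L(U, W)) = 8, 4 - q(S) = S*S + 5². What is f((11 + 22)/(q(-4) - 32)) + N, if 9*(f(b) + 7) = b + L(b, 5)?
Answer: -3650777/621 ≈ -5878.9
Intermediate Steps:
q(S) = -21 - S² (q(S) = 4 - (S*S + 5²) = 4 - (S² + 25) = 4 - (25 + S²) = 4 + (-25 - S²) = -21 - S²)
L(U, W) = 5/3 (L(U, W) = 3 - ⅙*8 = 3 - 4/3 = 5/3)
f(b) = -184/27 + b/9 (f(b) = -7 + (b + 5/3)/9 = -7 + (5/3 + b)/9 = -7 + (5/27 + b/9) = -184/27 + b/9)
N = -5872 (N = 4*(-1468) = -5872)
f((11 + 22)/(q(-4) - 32)) + N = (-184/27 + ((11 + 22)/((-21 - 1*(-4)²) - 32))/9) - 5872 = (-184/27 + (33/((-21 - 1*16) - 32))/9) - 5872 = (-184/27 + (33/((-21 - 16) - 32))/9) - 5872 = (-184/27 + (33/(-37 - 32))/9) - 5872 = (-184/27 + (33/(-69))/9) - 5872 = (-184/27 + (33*(-1/69))/9) - 5872 = (-184/27 + (⅑)*(-11/23)) - 5872 = (-184/27 - 11/207) - 5872 = -4265/621 - 5872 = -3650777/621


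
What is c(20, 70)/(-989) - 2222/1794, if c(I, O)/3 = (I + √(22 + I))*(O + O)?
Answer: -375373/38571 - 420*√42/989 ≈ -12.484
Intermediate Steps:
c(I, O) = 6*O*(I + √(22 + I)) (c(I, O) = 3*((I + √(22 + I))*(O + O)) = 3*((I + √(22 + I))*(2*O)) = 3*(2*O*(I + √(22 + I))) = 6*O*(I + √(22 + I)))
c(20, 70)/(-989) - 2222/1794 = (6*70*(20 + √(22 + 20)))/(-989) - 2222/1794 = (6*70*(20 + √42))*(-1/989) - 2222*1/1794 = (8400 + 420*√42)*(-1/989) - 1111/897 = (-8400/989 - 420*√42/989) - 1111/897 = -375373/38571 - 420*√42/989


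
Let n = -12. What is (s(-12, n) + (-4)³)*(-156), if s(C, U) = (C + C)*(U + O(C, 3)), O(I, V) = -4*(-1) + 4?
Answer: -4992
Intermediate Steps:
O(I, V) = 8 (O(I, V) = 4 + 4 = 8)
s(C, U) = 2*C*(8 + U) (s(C, U) = (C + C)*(U + 8) = (2*C)*(8 + U) = 2*C*(8 + U))
(s(-12, n) + (-4)³)*(-156) = (2*(-12)*(8 - 12) + (-4)³)*(-156) = (2*(-12)*(-4) - 64)*(-156) = (96 - 64)*(-156) = 32*(-156) = -4992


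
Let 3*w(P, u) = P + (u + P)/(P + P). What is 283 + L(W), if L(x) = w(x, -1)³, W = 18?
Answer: 650578121/1259712 ≈ 516.45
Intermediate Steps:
w(P, u) = P/3 + (P + u)/(6*P) (w(P, u) = (P + (u + P)/(P + P))/3 = (P + (P + u)/((2*P)))/3 = (P + (P + u)*(1/(2*P)))/3 = (P + (P + u)/(2*P))/3 = P/3 + (P + u)/(6*P))
L(x) = (-1 + x*(1 + 2*x))³/(216*x³) (L(x) = ((-1 + x*(1 + 2*x))/(6*x))³ = (-1 + x*(1 + 2*x))³/(216*x³))
283 + L(W) = 283 + (1/216)*(-1 + 18*(1 + 2*18))³/18³ = 283 + (1/216)*(1/5832)*(-1 + 18*(1 + 36))³ = 283 + (1/216)*(1/5832)*(-1 + 18*37)³ = 283 + (1/216)*(1/5832)*(-1 + 666)³ = 283 + (1/216)*(1/5832)*665³ = 283 + (1/216)*(1/5832)*294079625 = 283 + 294079625/1259712 = 650578121/1259712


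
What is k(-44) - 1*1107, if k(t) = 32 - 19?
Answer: -1094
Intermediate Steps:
k(t) = 13
k(-44) - 1*1107 = 13 - 1*1107 = 13 - 1107 = -1094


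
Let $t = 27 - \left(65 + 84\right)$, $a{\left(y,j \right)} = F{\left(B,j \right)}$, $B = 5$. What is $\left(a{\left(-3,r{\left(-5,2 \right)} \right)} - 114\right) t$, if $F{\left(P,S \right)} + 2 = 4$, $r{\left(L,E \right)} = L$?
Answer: $13664$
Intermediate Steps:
$F{\left(P,S \right)} = 2$ ($F{\left(P,S \right)} = -2 + 4 = 2$)
$a{\left(y,j \right)} = 2$
$t = -122$ ($t = 27 - 149 = -122$)
$\left(a{\left(-3,r{\left(-5,2 \right)} \right)} - 114\right) t = \left(2 - 114\right) \left(-122\right) = \left(-112\right) \left(-122\right) = 13664$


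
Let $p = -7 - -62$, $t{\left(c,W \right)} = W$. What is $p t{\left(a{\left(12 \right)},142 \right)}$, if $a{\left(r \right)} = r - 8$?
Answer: $7810$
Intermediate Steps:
$a{\left(r \right)} = -8 + r$
$p = 55$ ($p = -7 + 62 = 55$)
$p t{\left(a{\left(12 \right)},142 \right)} = 55 \cdot 142 = 7810$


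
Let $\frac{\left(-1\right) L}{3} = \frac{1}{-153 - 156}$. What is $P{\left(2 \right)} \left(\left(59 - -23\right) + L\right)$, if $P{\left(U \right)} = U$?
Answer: $\frac{16894}{103} \approx 164.02$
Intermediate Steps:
$L = \frac{1}{103}$ ($L = - \frac{3}{-153 - 156} = - \frac{3}{-309} = \left(-3\right) \left(- \frac{1}{309}\right) = \frac{1}{103} \approx 0.0097087$)
$P{\left(2 \right)} \left(\left(59 - -23\right) + L\right) = 2 \left(\left(59 - -23\right) + \frac{1}{103}\right) = 2 \left(\left(59 + 23\right) + \frac{1}{103}\right) = 2 \left(82 + \frac{1}{103}\right) = 2 \cdot \frac{8447}{103} = \frac{16894}{103}$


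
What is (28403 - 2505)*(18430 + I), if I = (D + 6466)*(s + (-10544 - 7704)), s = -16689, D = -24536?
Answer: 16350184857960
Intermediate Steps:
I = 631311590 (I = (-24536 + 6466)*(-16689 + (-10544 - 7704)) = -18070*(-16689 - 18248) = -18070*(-34937) = 631311590)
(28403 - 2505)*(18430 + I) = (28403 - 2505)*(18430 + 631311590) = 25898*631330020 = 16350184857960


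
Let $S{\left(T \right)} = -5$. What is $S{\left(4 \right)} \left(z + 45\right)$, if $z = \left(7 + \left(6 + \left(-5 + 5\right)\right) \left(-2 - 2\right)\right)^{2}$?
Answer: $-1670$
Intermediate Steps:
$z = 289$ ($z = \left(7 + \left(6 + 0\right) \left(-4\right)\right)^{2} = \left(7 + 6 \left(-4\right)\right)^{2} = \left(7 - 24\right)^{2} = \left(-17\right)^{2} = 289$)
$S{\left(4 \right)} \left(z + 45\right) = - 5 \left(289 + 45\right) = \left(-5\right) 334 = -1670$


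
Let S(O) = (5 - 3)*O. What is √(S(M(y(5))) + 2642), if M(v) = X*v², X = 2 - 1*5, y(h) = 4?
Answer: √2546 ≈ 50.458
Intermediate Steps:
X = -3 (X = 2 - 5 = -3)
M(v) = -3*v²
S(O) = 2*O
√(S(M(y(5))) + 2642) = √(2*(-3*4²) + 2642) = √(2*(-3*16) + 2642) = √(2*(-48) + 2642) = √(-96 + 2642) = √2546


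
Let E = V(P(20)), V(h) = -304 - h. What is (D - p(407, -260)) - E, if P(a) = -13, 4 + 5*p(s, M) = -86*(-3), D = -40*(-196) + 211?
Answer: 41456/5 ≈ 8291.2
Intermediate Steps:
D = 8051 (D = 7840 + 211 = 8051)
p(s, M) = 254/5 (p(s, M) = -4/5 + (-86*(-3))/5 = -4/5 + (1/5)*258 = -4/5 + 258/5 = 254/5)
E = -291 (E = -304 - 1*(-13) = -304 + 13 = -291)
(D - p(407, -260)) - E = (8051 - 1*254/5) - 1*(-291) = (8051 - 254/5) + 291 = 40001/5 + 291 = 41456/5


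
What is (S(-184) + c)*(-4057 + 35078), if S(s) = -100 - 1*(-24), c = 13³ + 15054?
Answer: 532785675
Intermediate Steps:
c = 17251 (c = 2197 + 15054 = 17251)
S(s) = -76 (S(s) = -100 + 24 = -76)
(S(-184) + c)*(-4057 + 35078) = (-76 + 17251)*(-4057 + 35078) = 17175*31021 = 532785675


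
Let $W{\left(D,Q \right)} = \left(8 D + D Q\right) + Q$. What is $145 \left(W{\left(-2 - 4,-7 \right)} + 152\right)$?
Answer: $20155$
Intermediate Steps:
$W{\left(D,Q \right)} = Q + 8 D + D Q$
$145 \left(W{\left(-2 - 4,-7 \right)} + 152\right) = 145 \left(\left(-7 + 8 \left(-2 - 4\right) + \left(-2 - 4\right) \left(-7\right)\right) + 152\right) = 145 \left(\left(-7 + 8 \left(-6\right) - -42\right) + 152\right) = 145 \left(\left(-7 - 48 + 42\right) + 152\right) = 145 \left(-13 + 152\right) = 145 \cdot 139 = 20155$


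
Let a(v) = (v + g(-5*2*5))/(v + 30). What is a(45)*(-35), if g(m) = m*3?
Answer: 49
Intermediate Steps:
g(m) = 3*m
a(v) = (-150 + v)/(30 + v) (a(v) = (v + 3*(-5*2*5))/(v + 30) = (v + 3*(-10*5))/(30 + v) = (v + 3*(-50))/(30 + v) = (v - 150)/(30 + v) = (-150 + v)/(30 + v))
a(45)*(-35) = ((-150 + 45)/(30 + 45))*(-35) = (-105/75)*(-35) = ((1/75)*(-105))*(-35) = -7/5*(-35) = 49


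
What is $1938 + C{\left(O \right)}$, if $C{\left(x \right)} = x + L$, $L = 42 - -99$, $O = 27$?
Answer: $2106$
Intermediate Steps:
$L = 141$ ($L = 42 + 99 = 141$)
$C{\left(x \right)} = 141 + x$ ($C{\left(x \right)} = x + 141 = 141 + x$)
$1938 + C{\left(O \right)} = 1938 + \left(141 + 27\right) = 1938 + 168 = 2106$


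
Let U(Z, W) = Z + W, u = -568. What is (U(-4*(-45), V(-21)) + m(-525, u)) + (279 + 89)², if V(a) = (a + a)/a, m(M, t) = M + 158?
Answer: 135239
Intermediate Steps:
m(M, t) = 158 + M
V(a) = 2 (V(a) = (2*a)/a = 2)
U(Z, W) = W + Z
(U(-4*(-45), V(-21)) + m(-525, u)) + (279 + 89)² = ((2 - 4*(-45)) + (158 - 525)) + (279 + 89)² = ((2 + 180) - 367) + 368² = (182 - 367) + 135424 = -185 + 135424 = 135239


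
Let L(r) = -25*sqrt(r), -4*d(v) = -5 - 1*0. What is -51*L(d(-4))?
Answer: 1275*sqrt(5)/2 ≈ 1425.5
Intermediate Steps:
d(v) = 5/4 (d(v) = -(-5 - 1*0)/4 = -(-5 + 0)/4 = -1/4*(-5) = 5/4)
-51*L(d(-4)) = -(-1275)*sqrt(5/4) = -(-1275)*sqrt(5)/2 = 1275*sqrt(5)/2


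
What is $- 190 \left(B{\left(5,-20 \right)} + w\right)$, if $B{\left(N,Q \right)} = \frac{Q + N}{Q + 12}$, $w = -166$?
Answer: $\frac{124735}{4} \approx 31184.0$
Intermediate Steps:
$B{\left(N,Q \right)} = \frac{N + Q}{12 + Q}$
$- 190 \left(B{\left(5,-20 \right)} + w\right) = - 190 \left(\frac{5 - 20}{12 - 20} - 166\right) = - 190 \left(\frac{1}{-8} \left(-15\right) - 166\right) = - 190 \left(\left(- \frac{1}{8}\right) \left(-15\right) - 166\right) = - 190 \left(\frac{15}{8} - 166\right) = \left(-190\right) \left(- \frac{1313}{8}\right) = \frac{124735}{4}$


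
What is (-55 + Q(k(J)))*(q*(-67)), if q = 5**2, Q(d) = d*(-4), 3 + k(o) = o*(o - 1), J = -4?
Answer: 206025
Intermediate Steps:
k(o) = -3 + o*(-1 + o) (k(o) = -3 + o*(o - 1) = -3 + o*(-1 + o))
Q(d) = -4*d
q = 25
(-55 + Q(k(J)))*(q*(-67)) = (-55 - 4*(-3 + (-4)**2 - 1*(-4)))*(25*(-67)) = (-55 - 4*(-3 + 16 + 4))*(-1675) = (-55 - 4*17)*(-1675) = (-55 - 68)*(-1675) = -123*(-1675) = 206025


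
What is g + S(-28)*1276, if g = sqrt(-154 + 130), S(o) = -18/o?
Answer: 5742/7 + 2*I*sqrt(6) ≈ 820.29 + 4.899*I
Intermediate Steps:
g = 2*I*sqrt(6) (g = sqrt(-24) = 2*I*sqrt(6) ≈ 4.899*I)
g + S(-28)*1276 = 2*I*sqrt(6) - 18/(-28)*1276 = 2*I*sqrt(6) - 18*(-1/28)*1276 = 2*I*sqrt(6) + (9/14)*1276 = 2*I*sqrt(6) + 5742/7 = 5742/7 + 2*I*sqrt(6)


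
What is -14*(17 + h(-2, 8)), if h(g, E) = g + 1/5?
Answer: -1064/5 ≈ -212.80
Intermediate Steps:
h(g, E) = ⅕ + g (h(g, E) = g + ⅕ = ⅕ + g)
-14*(17 + h(-2, 8)) = -14*(17 + (⅕ - 2)) = -14*(17 - 9/5) = -14*76/5 = -1064/5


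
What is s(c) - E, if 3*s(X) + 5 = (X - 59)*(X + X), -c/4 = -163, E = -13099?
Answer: 812564/3 ≈ 2.7085e+5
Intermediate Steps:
c = 652 (c = -4*(-163) = 652)
s(X) = -5/3 + 2*X*(-59 + X)/3 (s(X) = -5/3 + ((X - 59)*(X + X))/3 = -5/3 + ((-59 + X)*(2*X))/3 = -5/3 + (2*X*(-59 + X))/3 = -5/3 + 2*X*(-59 + X)/3)
s(c) - E = (-5/3 - 118/3*652 + (⅔)*652²) - 1*(-13099) = (-5/3 - 76936/3 + (⅔)*425104) + 13099 = (-5/3 - 76936/3 + 850208/3) + 13099 = 773267/3 + 13099 = 812564/3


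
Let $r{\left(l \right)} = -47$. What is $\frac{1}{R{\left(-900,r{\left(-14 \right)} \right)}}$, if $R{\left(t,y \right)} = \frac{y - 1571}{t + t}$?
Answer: $\frac{900}{809} \approx 1.1125$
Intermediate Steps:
$R{\left(t,y \right)} = \frac{-1571 + y}{2 t}$
$\frac{1}{R{\left(-900,r{\left(-14 \right)} \right)}} = \frac{1}{\frac{1}{2} \frac{1}{-900} \left(-1571 - 47\right)} = \frac{1}{\frac{1}{2} \left(- \frac{1}{900}\right) \left(-1618\right)} = \frac{1}{\frac{809}{900}} = \frac{900}{809}$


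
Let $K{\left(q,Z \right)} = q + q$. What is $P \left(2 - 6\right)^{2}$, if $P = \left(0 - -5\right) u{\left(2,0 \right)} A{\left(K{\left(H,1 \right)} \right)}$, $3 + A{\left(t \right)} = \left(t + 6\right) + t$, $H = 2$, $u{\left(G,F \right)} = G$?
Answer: $1760$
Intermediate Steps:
$K{\left(q,Z \right)} = 2 q$
$A{\left(t \right)} = 3 + 2 t$ ($A{\left(t \right)} = -3 + \left(\left(t + 6\right) + t\right) = -3 + \left(\left(6 + t\right) + t\right) = -3 + \left(6 + 2 t\right) = 3 + 2 t$)
$P = 110$ ($P = \left(0 - -5\right) 2 \left(3 + 2 \cdot 2 \cdot 2\right) = \left(0 + 5\right) 2 \left(3 + 2 \cdot 4\right) = 5 \cdot 2 \left(3 + 8\right) = 10 \cdot 11 = 110$)
$P \left(2 - 6\right)^{2} = 110 \left(2 - 6\right)^{2} = 110 \left(-4\right)^{2} = 110 \cdot 16 = 1760$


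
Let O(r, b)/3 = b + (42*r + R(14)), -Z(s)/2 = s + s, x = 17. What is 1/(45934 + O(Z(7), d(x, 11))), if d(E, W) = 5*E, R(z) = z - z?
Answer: 1/42661 ≈ 2.3441e-5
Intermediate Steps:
R(z) = 0
Z(s) = -4*s (Z(s) = -2*(s + s) = -4*s)
O(r, b) = 3*b + 126*r (O(r, b) = 3*(b + (42*r + 0)) = 3*(b + 42*r) = 3*b + 126*r)
1/(45934 + O(Z(7), d(x, 11))) = 1/(45934 + (3*(5*17) + 126*(-4*7))) = 1/(45934 + (3*85 + 126*(-28))) = 1/(45934 + (255 - 3528)) = 1/(45934 - 3273) = 1/42661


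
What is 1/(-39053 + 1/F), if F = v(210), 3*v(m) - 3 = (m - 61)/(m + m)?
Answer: -1409/55024417 ≈ -2.5607e-5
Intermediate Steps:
v(m) = 1 + (-61 + m)/(6*m) (v(m) = 1 + ((m - 61)/(m + m))/3 = 1 + ((-61 + m)/((2*m)))/3 = 1 + ((-61 + m)*(1/(2*m)))/3 = 1 + ((-61 + m)/(2*m))/3 = 1 + (-61 + m)/(6*m))
F = 1409/1260 (F = (⅙)*(-61 + 7*210)/210 = (⅙)*(1/210)*(-61 + 1470) = (⅙)*(1/210)*1409 = 1409/1260 ≈ 1.1183)
1/(-39053 + 1/F) = 1/(-39053 + 1/(1409/1260)) = 1/(-39053 + 1260/1409) = 1/(-55024417/1409) = -1409/55024417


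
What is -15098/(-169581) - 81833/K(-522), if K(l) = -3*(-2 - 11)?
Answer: -1541859239/734851 ≈ -2098.2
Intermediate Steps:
K(l) = 39 (K(l) = -3*(-13) = 39)
-15098/(-169581) - 81833/K(-522) = -15098/(-169581) - 81833/39 = -15098*(-1/169581) - 81833*1/39 = 15098/169581 - 81833/39 = -1541859239/734851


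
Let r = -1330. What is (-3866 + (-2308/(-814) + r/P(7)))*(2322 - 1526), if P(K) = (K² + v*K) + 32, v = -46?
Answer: -301194394728/98087 ≈ -3.0707e+6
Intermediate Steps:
P(K) = 32 + K² - 46*K (P(K) = (K² - 46*K) + 32 = 32 + K² - 46*K)
(-3866 + (-2308/(-814) + r/P(7)))*(2322 - 1526) = (-3866 + (-2308/(-814) - 1330/(32 + 7² - 46*7)))*(2322 - 1526) = (-3866 + (-2308*(-1/814) - 1330/(32 + 49 - 322)))*796 = (-3866 + (1154/407 - 1330/(-241)))*796 = (-3866 + (1154/407 - 1330*(-1/241)))*796 = (-3866 + (1154/407 + 1330/241))*796 = (-3866 + 819424/98087)*796 = -378384918/98087*796 = -301194394728/98087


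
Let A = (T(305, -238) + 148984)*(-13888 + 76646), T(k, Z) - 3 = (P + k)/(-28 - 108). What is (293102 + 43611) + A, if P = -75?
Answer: 317912128621/34 ≈ 9.3503e+9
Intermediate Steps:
T(k, Z) = 483/136 - k/136 (T(k, Z) = 3 + (-75 + k)/(-28 - 108) = 3 + (-75 + k)/(-136) = 3 + (-75 + k)*(-1/136) = 3 + (75/136 - k/136) = 483/136 - k/136)
A = 317900680379/34 (A = ((483/136 - 1/136*305) + 148984)*(-13888 + 76646) = ((483/136 - 305/136) + 148984)*62758 = (89/68 + 148984)*62758 = (10131001/68)*62758 = 317900680379/34 ≈ 9.3500e+9)
(293102 + 43611) + A = (293102 + 43611) + 317900680379/34 = 336713 + 317900680379/34 = 317912128621/34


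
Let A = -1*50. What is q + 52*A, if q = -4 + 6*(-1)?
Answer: -2610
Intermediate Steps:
A = -50
q = -10 (q = -4 - 6 = -10)
q + 52*A = -10 + 52*(-50) = -10 - 2600 = -2610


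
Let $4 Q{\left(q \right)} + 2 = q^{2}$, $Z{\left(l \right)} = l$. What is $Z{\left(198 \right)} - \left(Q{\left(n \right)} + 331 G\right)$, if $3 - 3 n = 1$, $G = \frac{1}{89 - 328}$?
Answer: $\frac{859427}{4302} \approx 199.77$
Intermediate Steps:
$G = - \frac{1}{239}$ ($G = \frac{1}{-239} = - \frac{1}{239} \approx -0.0041841$)
$n = \frac{2}{3}$ ($n = 1 - \frac{1}{3} = \frac{2}{3} \approx 0.66667$)
$Q{\left(q \right)} = - \frac{1}{2} + \frac{q^{2}}{4}$
$Z{\left(198 \right)} - \left(Q{\left(n \right)} + 331 G\right) = 198 - \left(\left(- \frac{1}{2} + \frac{\left(\frac{2}{3}\right)^{2}}{4}\right) + 331 \left(- \frac{1}{239}\right)\right) = 198 - \left(\left(- \frac{1}{2} + \frac{1}{4} \cdot \frac{4}{9}\right) - \frac{331}{239}\right) = 198 - \left(\left(- \frac{1}{2} + \frac{1}{9}\right) - \frac{331}{239}\right) = 198 - \left(- \frac{7}{18} - \frac{331}{239}\right) = 198 - - \frac{7631}{4302} = 198 + \frac{7631}{4302} = \frac{859427}{4302}$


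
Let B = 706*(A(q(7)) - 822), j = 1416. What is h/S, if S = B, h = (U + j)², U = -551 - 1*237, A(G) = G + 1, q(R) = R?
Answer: -98596/143671 ≈ -0.68626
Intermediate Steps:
A(G) = 1 + G
U = -788 (U = -551 - 237 = -788)
B = -574684 (B = 706*((1 + 7) - 822) = 706*(8 - 822) = 706*(-814) = -574684)
h = 394384 (h = (-788 + 1416)² = 628² = 394384)
S = -574684
h/S = 394384/(-574684) = 394384*(-1/574684) = -98596/143671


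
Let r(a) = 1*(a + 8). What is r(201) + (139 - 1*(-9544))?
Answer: 9892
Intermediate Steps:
r(a) = 8 + a (r(a) = 1*(8 + a) = 8 + a)
r(201) + (139 - 1*(-9544)) = (8 + 201) + (139 - 1*(-9544)) = 209 + (139 + 9544) = 209 + 9683 = 9892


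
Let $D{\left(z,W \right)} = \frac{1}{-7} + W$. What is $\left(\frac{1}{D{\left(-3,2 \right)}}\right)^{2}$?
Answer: $\frac{49}{169} \approx 0.28994$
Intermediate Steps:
$D{\left(z,W \right)} = - \frac{1}{7} + W$
$\left(\frac{1}{D{\left(-3,2 \right)}}\right)^{2} = \left(\frac{1}{- \frac{1}{7} + 2}\right)^{2} = \left(\frac{1}{\frac{13}{7}}\right)^{2} = \left(\frac{7}{13}\right)^{2} = \frac{49}{169}$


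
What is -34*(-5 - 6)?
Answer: 374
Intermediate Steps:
-34*(-5 - 6) = -34*(-11) = 374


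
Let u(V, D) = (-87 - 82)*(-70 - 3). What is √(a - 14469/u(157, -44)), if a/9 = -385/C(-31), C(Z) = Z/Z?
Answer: 17*I*√10801518/949 ≈ 58.874*I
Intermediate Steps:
C(Z) = 1
u(V, D) = 12337 (u(V, D) = -169*(-73) = 12337)
a = -3465 (a = 9*(-385/1) = 9*(-385*1) = 9*(-385) = -3465)
√(a - 14469/u(157, -44)) = √(-3465 - 14469/12337) = √(-3465 - 14469*1/12337) = √(-3465 - 1113/949) = √(-3289398/949) = 17*I*√10801518/949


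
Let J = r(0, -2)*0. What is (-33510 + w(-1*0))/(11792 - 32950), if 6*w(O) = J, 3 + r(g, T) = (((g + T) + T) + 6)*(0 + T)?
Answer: 16755/10579 ≈ 1.5838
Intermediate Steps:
r(g, T) = -3 + T*(6 + g + 2*T) (r(g, T) = -3 + (((g + T) + T) + 6)*(0 + T) = -3 + (((T + g) + T) + 6)*T = -3 + ((g + 2*T) + 6)*T = -3 + (6 + g + 2*T)*T = -3 + T*(6 + g + 2*T))
J = 0 (J = (-3 + 2*(-2)**2 + 6*(-2) - 2*0)*0 = (-3 + 2*4 - 12 + 0)*0 = (-3 + 8 - 12 + 0)*0 = -7*0 = 0)
w(O) = 0 (w(O) = (1/6)*0 = 0)
(-33510 + w(-1*0))/(11792 - 32950) = (-33510 + 0)/(11792 - 32950) = -33510/(-21158) = -33510*(-1/21158) = 16755/10579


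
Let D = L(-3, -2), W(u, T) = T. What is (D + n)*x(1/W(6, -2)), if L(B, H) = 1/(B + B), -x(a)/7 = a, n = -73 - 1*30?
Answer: -4333/12 ≈ -361.08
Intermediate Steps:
n = -103 (n = -73 - 30 = -103)
x(a) = -7*a
L(B, H) = 1/(2*B)
D = -⅙ (D = (½)/(-3) = (½)*(-⅓) = -⅙ ≈ -0.16667)
(D + n)*x(1/W(6, -2)) = (-⅙ - 103)*(-7/(-2)) = -(-4333)*(-1)/(6*2) = -619/6*7/2 = -4333/12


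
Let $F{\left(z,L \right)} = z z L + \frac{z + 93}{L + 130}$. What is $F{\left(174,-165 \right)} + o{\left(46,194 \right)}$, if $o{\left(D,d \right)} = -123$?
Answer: $- \frac{174848472}{35} \approx -4.9957 \cdot 10^{6}$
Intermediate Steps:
$F{\left(z,L \right)} = L z^{2} + \frac{93 + z}{130 + L}$ ($F{\left(z,L \right)} = z^{2} L + \frac{93 + z}{130 + L} = L z^{2} + \frac{93 + z}{130 + L}$)
$F{\left(174,-165 \right)} + o{\left(46,194 \right)} = \frac{93 + 174 + \left(-165\right)^{2} \cdot 174^{2} + 130 \left(-165\right) 174^{2}}{130 - 165} - 123 = \frac{93 + 174 + 27225 \cdot 30276 + 130 \left(-165\right) 30276}{-35} - 123 = - \frac{93 + 174 + 824264100 - 649420200}{35} - 123 = \left(- \frac{1}{35}\right) 174844167 - 123 = - \frac{174844167}{35} - 123 = - \frac{174848472}{35}$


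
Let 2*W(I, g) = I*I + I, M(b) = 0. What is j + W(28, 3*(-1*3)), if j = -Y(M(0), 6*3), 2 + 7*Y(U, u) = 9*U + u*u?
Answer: 360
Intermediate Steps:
Y(U, u) = -2/7 + u²/7 + 9*U/7 (Y(U, u) = -2/7 + (9*U + u*u)/7 = -2/7 + (9*U + u²)/7 = -2/7 + (u² + 9*U)/7 = -2/7 + (u²/7 + 9*U/7) = -2/7 + u²/7 + 9*U/7)
W(I, g) = I/2 + I²/2 (W(I, g) = (I*I + I)/2 = (I² + I)/2 = (I + I²)/2 = I/2 + I²/2)
j = -46 (j = -(-2/7 + (6*3)²/7 + (9/7)*0) = -(-2/7 + (⅐)*18² + 0) = -(-2/7 + (⅐)*324 + 0) = -(-2/7 + 324/7 + 0) = -1*46 = -46)
j + W(28, 3*(-1*3)) = -46 + (½)*28*(1 + 28) = -46 + (½)*28*29 = -46 + 406 = 360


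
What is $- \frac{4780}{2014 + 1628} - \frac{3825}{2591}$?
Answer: $- \frac{13157815}{4718211} \approx -2.7887$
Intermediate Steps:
$- \frac{4780}{2014 + 1628} - \frac{3825}{2591} = - \frac{4780}{3642} - \frac{3825}{2591} = \left(-4780\right) \frac{1}{3642} - \frac{3825}{2591} = - \frac{2390}{1821} - \frac{3825}{2591} = - \frac{13157815}{4718211}$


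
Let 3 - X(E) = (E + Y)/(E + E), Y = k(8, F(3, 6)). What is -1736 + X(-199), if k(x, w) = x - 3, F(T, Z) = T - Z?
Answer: -344964/199 ≈ -1733.5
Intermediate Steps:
k(x, w) = -3 + x
Y = 5 (Y = -3 + 8 = 5)
X(E) = 3 - (5 + E)/(2*E) (X(E) = 3 - (E + 5)/(E + E) = 3 - (5 + E)/(2*E))
-1736 + X(-199) = -1736 + (5/2)*(-1 - 199)/(-199) = -1736 + (5/2)*(-1/199)*(-200) = -1736 + 500/199 = -344964/199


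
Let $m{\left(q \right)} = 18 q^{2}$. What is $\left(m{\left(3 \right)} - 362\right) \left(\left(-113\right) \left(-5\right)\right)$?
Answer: $-113000$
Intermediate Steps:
$\left(m{\left(3 \right)} - 362\right) \left(\left(-113\right) \left(-5\right)\right) = \left(18 \cdot 3^{2} - 362\right) \left(\left(-113\right) \left(-5\right)\right) = \left(18 \cdot 9 - 362\right) 565 = \left(162 - 362\right) 565 = \left(-200\right) 565 = -113000$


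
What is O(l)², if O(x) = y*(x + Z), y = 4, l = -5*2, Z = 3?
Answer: 784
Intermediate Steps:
l = -10
O(x) = 12 + 4*x (O(x) = 4*(x + 3) = 4*(3 + x) = 12 + 4*x)
O(l)² = (12 + 4*(-10))² = (12 - 40)² = (-28)² = 784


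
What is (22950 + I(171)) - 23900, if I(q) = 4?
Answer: -946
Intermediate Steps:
(22950 + I(171)) - 23900 = (22950 + 4) - 23900 = 22954 - 23900 = -946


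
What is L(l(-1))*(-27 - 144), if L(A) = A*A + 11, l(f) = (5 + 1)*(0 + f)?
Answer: -8037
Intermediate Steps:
l(f) = 6*f
L(A) = 11 + A**2 (L(A) = A**2 + 11 = 11 + A**2)
L(l(-1))*(-27 - 144) = (11 + (6*(-1))**2)*(-27 - 144) = (11 + (-6)**2)*(-171) = (11 + 36)*(-171) = 47*(-171) = -8037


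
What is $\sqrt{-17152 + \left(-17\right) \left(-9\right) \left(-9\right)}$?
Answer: $i \sqrt{18529} \approx 136.12 i$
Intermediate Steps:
$\sqrt{-17152 + \left(-17\right) \left(-9\right) \left(-9\right)} = \sqrt{-17152 + 153 \left(-9\right)} = \sqrt{-17152 - 1377} = \sqrt{-18529} = i \sqrt{18529}$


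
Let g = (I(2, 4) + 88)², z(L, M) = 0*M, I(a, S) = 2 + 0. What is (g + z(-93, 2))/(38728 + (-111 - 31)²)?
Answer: 2025/14723 ≈ 0.13754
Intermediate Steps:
I(a, S) = 2
z(L, M) = 0
g = 8100 (g = (2 + 88)² = 90² = 8100)
(g + z(-93, 2))/(38728 + (-111 - 31)²) = (8100 + 0)/(38728 + (-111 - 31)²) = 8100/(38728 + (-142)²) = 8100/(38728 + 20164) = 8100/58892 = 8100*(1/58892) = 2025/14723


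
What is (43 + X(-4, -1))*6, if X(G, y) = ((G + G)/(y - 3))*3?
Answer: 294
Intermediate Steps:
X(G, y) = 6*G/(-3 + y) (X(G, y) = ((2*G)/(-3 + y))*3 = (2*G/(-3 + y))*3 = 6*G/(-3 + y))
(43 + X(-4, -1))*6 = (43 + 6*(-4)/(-3 - 1))*6 = (43 + 6*(-4)/(-4))*6 = (43 + 6*(-4)*(-¼))*6 = (43 + 6)*6 = 49*6 = 294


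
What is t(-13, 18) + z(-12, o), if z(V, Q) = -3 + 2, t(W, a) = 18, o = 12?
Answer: 17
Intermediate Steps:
z(V, Q) = -1
t(-13, 18) + z(-12, o) = 18 - 1 = 17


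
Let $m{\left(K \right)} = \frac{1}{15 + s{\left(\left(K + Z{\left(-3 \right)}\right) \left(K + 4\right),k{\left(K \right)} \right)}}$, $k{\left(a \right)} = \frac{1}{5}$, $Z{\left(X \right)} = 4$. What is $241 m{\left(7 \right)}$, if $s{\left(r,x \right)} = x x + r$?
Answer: $\frac{6025}{3401} \approx 1.7715$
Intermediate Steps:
$k{\left(a \right)} = \frac{1}{5}$
$s{\left(r,x \right)} = r + x^{2}$ ($s{\left(r,x \right)} = x^{2} + r = r + x^{2}$)
$m{\left(K \right)} = \frac{1}{\frac{376}{25} + \left(4 + K\right)^{2}}$ ($m{\left(K \right)} = \frac{1}{15 + \left(\left(K + 4\right) \left(K + 4\right) + \left(\frac{1}{5}\right)^{2}\right)} = \frac{1}{15 + \left(\left(4 + K\right) \left(4 + K\right) + \frac{1}{25}\right)} = \frac{1}{15 + \left(\left(4 + K\right)^{2} + \frac{1}{25}\right)} = \frac{1}{15 + \left(\frac{1}{25} + \left(4 + K\right)^{2}\right)} = \frac{1}{\frac{376}{25} + \left(4 + K\right)^{2}}$)
$241 m{\left(7 \right)} = 241 \frac{25}{776 + 25 \cdot 7^{2} + 200 \cdot 7} = 241 \frac{25}{776 + 25 \cdot 49 + 1400} = 241 \frac{25}{776 + 1225 + 1400} = 241 \cdot \frac{25}{3401} = \frac{6025}{3401}$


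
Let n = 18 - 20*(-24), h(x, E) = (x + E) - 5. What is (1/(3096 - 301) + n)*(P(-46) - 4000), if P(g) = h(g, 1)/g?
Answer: -1969554065/989 ≈ -1.9915e+6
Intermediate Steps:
h(x, E) = -5 + E + x (h(x, E) = (E + x) - 5 = -5 + E + x)
P(g) = (-4 + g)/g (P(g) = (-5 + 1 + g)/g = (-4 + g)/g)
n = 498 (n = 18 + 480 = 498)
(1/(3096 - 301) + n)*(P(-46) - 4000) = (1/(3096 - 301) + 498)*((-4 - 46)/(-46) - 4000) = (1/2795 + 498)*(-1/46*(-50) - 4000) = (1/2795 + 498)*(25/23 - 4000) = (1391911/2795)*(-91975/23) = -1969554065/989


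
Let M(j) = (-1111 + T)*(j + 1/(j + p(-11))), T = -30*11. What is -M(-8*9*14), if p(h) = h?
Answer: -1480127473/1019 ≈ -1.4525e+6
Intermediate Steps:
T = -330
M(j) = -1441*j - 1441/(-11 + j) (M(j) = (-1111 - 330)*(j + 1/(j - 11)) = -1441*(j + 1/(-11 + j)) = -1441*j - 1441/(-11 + j))
-M(-8*9*14) = -1441*(-1 - (-8*9*14)**2 + 11*(-8*9*14))/(-11 - 8*9*14) = -1441*(-1 - (-72*14)**2 + 11*(-72*14))/(-11 - 72*14) = -1441*(-1 - 1*(-1008)**2 + 11*(-1008))/(-11 - 1008) = -1441*(-1 - 1*1016064 - 11088)/(-1019) = -1441*(-1)*(-1 - 1016064 - 11088)/1019 = -1441*(-1)*(-1027153)/1019 = -1*1480127473/1019 = -1480127473/1019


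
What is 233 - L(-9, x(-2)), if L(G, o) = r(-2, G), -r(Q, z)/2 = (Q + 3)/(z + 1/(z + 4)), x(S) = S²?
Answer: 5354/23 ≈ 232.78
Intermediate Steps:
r(Q, z) = -2*(3 + Q)/(z + 1/(4 + z)) (r(Q, z) = -2*(Q + 3)/(z + 1/(z + 4)) = -2*(3 + Q)/(z + 1/(4 + z)))
L(G, o) = 2*(-4 - G)/(1 + G² + 4*G) (L(G, o) = 2*(-12 - 4*(-2) - 3*G - 1*(-2)*G)/(1 + G² + 4*G) = 2*(-12 + 8 - 3*G + 2*G)/(1 + G² + 4*G) = 2*(-4 - G)/(1 + G² + 4*G))
233 - L(-9, x(-2)) = 233 - 2*(-4 - 1*(-9))/(1 + (-9)² + 4*(-9)) = 233 - 2*(-4 + 9)/(1 + 81 - 36) = 233 - 2*5/46 = 233 - 1*5/23 = 233 - 5/23 = 5354/23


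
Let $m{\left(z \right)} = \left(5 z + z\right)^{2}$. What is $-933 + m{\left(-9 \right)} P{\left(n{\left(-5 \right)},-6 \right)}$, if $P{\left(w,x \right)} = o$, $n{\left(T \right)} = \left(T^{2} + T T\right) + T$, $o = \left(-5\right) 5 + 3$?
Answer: $-65085$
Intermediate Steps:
$o = -22$ ($o = -25 + 3 = -22$)
$n{\left(T \right)} = T + 2 T^{2}$ ($n{\left(T \right)} = \left(T^{2} + T^{2}\right) + T = 2 T^{2} + T = T + 2 T^{2}$)
$P{\left(w,x \right)} = -22$
$m{\left(z \right)} = 36 z^{2}$ ($m{\left(z \right)} = \left(6 z\right)^{2} = 36 z^{2}$)
$-933 + m{\left(-9 \right)} P{\left(n{\left(-5 \right)},-6 \right)} = -933 + 36 \left(-9\right)^{2} \left(-22\right) = -933 + 36 \cdot 81 \left(-22\right) = -933 + 2916 \left(-22\right) = -933 - 64152 = -65085$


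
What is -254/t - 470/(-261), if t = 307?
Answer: 77996/80127 ≈ 0.97340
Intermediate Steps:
-254/t - 470/(-261) = -254/307 - 470/(-261) = -254*1/307 - 470*(-1/261) = -254/307 + 470/261 = 77996/80127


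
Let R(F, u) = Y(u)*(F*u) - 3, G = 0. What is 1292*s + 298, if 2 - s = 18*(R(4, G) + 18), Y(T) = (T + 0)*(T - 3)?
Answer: -345958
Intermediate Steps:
Y(T) = T*(-3 + T)
R(F, u) = -3 + F*u**2*(-3 + u) (R(F, u) = (u*(-3 + u))*(F*u) - 3 = F*u**2*(-3 + u) - 3 = -3 + F*u**2*(-3 + u))
s = -268 (s = 2 - 18*((-3 + 4*0**2*(-3 + 0)) + 18) = 2 - 18*((-3 + 4*0*(-3)) + 18) = 2 - 18*((-3 + 0) + 18) = 2 - 18*(-3 + 18) = 2 - 18*15 = 2 - 1*270 = 2 - 270 = -268)
1292*s + 298 = 1292*(-268) + 298 = -346256 + 298 = -345958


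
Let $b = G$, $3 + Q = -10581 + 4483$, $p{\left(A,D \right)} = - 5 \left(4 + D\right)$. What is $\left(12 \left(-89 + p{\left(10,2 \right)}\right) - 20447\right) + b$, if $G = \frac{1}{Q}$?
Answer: $- \frac{133459376}{6101} \approx -21875.0$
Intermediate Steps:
$p{\left(A,D \right)} = -20 - 5 D$
$Q = -6101$ ($Q = -3 + \left(-10581 + 4483\right) = -3 - 6098 = -6101$)
$G = - \frac{1}{6101}$ ($G = \frac{1}{-6101} = - \frac{1}{6101} \approx -0.00016391$)
$b = - \frac{1}{6101} \approx -0.00016391$
$\left(12 \left(-89 + p{\left(10,2 \right)}\right) - 20447\right) + b = \left(12 \left(-89 - 30\right) - 20447\right) - \frac{1}{6101} = \left(12 \left(-119\right) - 20447\right) - \frac{1}{6101} = \left(-1428 - 20447\right) - \frac{1}{6101} = -21875 - \frac{1}{6101} = - \frac{133459376}{6101}$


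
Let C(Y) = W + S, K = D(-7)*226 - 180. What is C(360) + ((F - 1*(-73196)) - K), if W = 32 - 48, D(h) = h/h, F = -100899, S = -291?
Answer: -28056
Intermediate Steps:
D(h) = 1
K = 46 (K = 1*226 - 180 = 226 - 180 = 46)
W = -16
C(Y) = -307 (C(Y) = -16 - 291 = -307)
C(360) + ((F - 1*(-73196)) - K) = -307 + ((-100899 - 1*(-73196)) - 1*46) = -307 + ((-100899 + 73196) - 46) = -307 + (-27703 - 46) = -307 - 27749 = -28056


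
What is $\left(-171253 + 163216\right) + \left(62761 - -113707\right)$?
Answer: $168431$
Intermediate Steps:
$\left(-171253 + 163216\right) + \left(62761 - -113707\right) = -8037 + \left(62761 + 113707\right) = -8037 + 176468 = 168431$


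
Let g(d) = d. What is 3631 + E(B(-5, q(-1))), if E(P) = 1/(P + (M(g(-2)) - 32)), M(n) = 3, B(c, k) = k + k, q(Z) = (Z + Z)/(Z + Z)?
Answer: 98036/27 ≈ 3631.0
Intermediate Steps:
q(Z) = 1 (q(Z) = (2*Z)/((2*Z)) = (2*Z)*(1/(2*Z)) = 1)
B(c, k) = 2*k
E(P) = 1/(-29 + P) (E(P) = 1/(P + (3 - 32)) = 1/(P - 29) = 1/(-29 + P))
3631 + E(B(-5, q(-1))) = 3631 + 1/(-29 + 2*1) = 3631 + 1/(-29 + 2) = 3631 + 1/(-27) = 3631 - 1/27 = 98036/27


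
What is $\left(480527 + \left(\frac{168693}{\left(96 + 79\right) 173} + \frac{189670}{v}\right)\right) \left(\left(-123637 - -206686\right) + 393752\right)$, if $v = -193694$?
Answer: $\frac{95969092375788850803}{418863275} \approx 2.2912 \cdot 10^{11}$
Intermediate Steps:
$\left(480527 + \left(\frac{168693}{\left(96 + 79\right) 173} + \frac{189670}{v}\right)\right) \left(\left(-123637 - -206686\right) + 393752\right) = \left(480527 + \left(\frac{168693}{\left(96 + 79\right) 173} + \frac{189670}{-193694}\right)\right) \left(\left(-123637 - -206686\right) + 393752\right) = \left(480527 + \left(\frac{168693}{175 \cdot 173} + 189670 \left(- \frac{1}{193694}\right)\right)\right) \left(\left(-123637 + 206686\right) + 393752\right) = \left(480527 - \left(\frac{94835}{96847} - \frac{168693}{30275}\right)\right) \left(83049 + 393752\right) = \left(480527 + \left(168693 \cdot \frac{1}{30275} - \frac{94835}{96847}\right)\right) 476801 = \left(480527 + \left(\frac{24099}{4325} - \frac{94835}{96847}\right)\right) 476801 = \left(480527 + \frac{1923754478}{418863275}\right) 476801 = \frac{201277036700403}{418863275} \cdot 476801 = \frac{95969092375788850803}{418863275}$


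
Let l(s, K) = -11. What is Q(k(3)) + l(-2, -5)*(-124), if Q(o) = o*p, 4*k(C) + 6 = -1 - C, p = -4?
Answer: 1374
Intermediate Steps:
k(C) = -7/4 - C/4 (k(C) = -3/2 + (-1 - C)/4 = -3/2 + (-¼ - C/4) = -7/4 - C/4)
Q(o) = -4*o (Q(o) = o*(-4) = -4*o)
Q(k(3)) + l(-2, -5)*(-124) = -4*(-7/4 - ¼*3) - 11*(-124) = -4*(-7/4 - ¾) + 1364 = -4*(-5/2) + 1364 = 10 + 1364 = 1374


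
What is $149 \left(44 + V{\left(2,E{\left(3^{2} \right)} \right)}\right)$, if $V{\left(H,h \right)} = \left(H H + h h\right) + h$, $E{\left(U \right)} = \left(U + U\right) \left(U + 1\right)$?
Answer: $4861572$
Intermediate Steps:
$E{\left(U \right)} = 2 U \left(1 + U\right)$
$V{\left(H,h \right)} = h + H^{2} + h^{2}$ ($V{\left(H,h \right)} = \left(H^{2} + h^{2}\right) + h = h + H^{2} + h^{2}$)
$149 \left(44 + V{\left(2,E{\left(3^{2} \right)} \right)}\right) = 149 \left(44 + \left(2 \cdot 3^{2} \left(1 + 3^{2}\right) + 2^{2} + \left(2 \cdot 3^{2} \left(1 + 3^{2}\right)\right)^{2}\right)\right) = 149 \left(44 + \left(2 \cdot 9 \left(1 + 9\right) + 4 + \left(2 \cdot 9 \left(1 + 9\right)\right)^{2}\right)\right) = 149 \left(44 + \left(2 \cdot 9 \cdot 10 + 4 + \left(2 \cdot 9 \cdot 10\right)^{2}\right)\right) = 149 \left(44 + \left(180 + 4 + 180^{2}\right)\right) = 149 \left(44 + \left(180 + 4 + 32400\right)\right) = 149 \left(44 + 32584\right) = 149 \cdot 32628 = 4861572$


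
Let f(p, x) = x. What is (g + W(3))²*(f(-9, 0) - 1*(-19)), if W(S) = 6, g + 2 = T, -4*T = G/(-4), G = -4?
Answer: 4275/16 ≈ 267.19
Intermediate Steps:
T = -¼ (T = -(-1)/(-4) = -(-1)*(-1)/4 = -¼*1 = -¼ ≈ -0.25000)
g = -9/4 (g = -2 - ¼ = -9/4 ≈ -2.2500)
(g + W(3))²*(f(-9, 0) - 1*(-19)) = (-9/4 + 6)²*(0 - 1*(-19)) = (15/4)²*(0 + 19) = (225/16)*19 = 4275/16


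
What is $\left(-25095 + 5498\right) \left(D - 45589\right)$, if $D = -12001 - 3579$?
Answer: $1198728893$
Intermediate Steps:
$D = -15580$ ($D = -12001 - 3579 = -15580$)
$\left(-25095 + 5498\right) \left(D - 45589\right) = \left(-25095 + 5498\right) \left(-15580 - 45589\right) = \left(-19597\right) \left(-61169\right) = 1198728893$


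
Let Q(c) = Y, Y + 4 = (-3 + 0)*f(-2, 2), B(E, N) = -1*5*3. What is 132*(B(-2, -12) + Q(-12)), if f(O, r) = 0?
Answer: -2508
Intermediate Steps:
B(E, N) = -15 (B(E, N) = -5*3 = -15)
Y = -4 (Y = -4 + (-3 + 0)*0 = -4 - 3*0 = -4 + 0 = -4)
Q(c) = -4
132*(B(-2, -12) + Q(-12)) = 132*(-15 - 4) = 132*(-19) = -2508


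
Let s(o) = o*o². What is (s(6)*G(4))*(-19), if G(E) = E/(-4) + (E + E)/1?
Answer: -28728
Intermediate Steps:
G(E) = 7*E/4 (G(E) = E*(-¼) + (2*E)*1 = -E/4 + 2*E = 7*E/4)
s(o) = o³
(s(6)*G(4))*(-19) = (6³*((7/4)*4))*(-19) = (216*7)*(-19) = 1512*(-19) = -28728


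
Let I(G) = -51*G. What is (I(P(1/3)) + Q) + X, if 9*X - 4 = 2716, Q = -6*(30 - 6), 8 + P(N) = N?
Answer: 4943/9 ≈ 549.22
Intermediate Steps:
P(N) = -8 + N
Q = -144 (Q = -6*24 = -144)
X = 2720/9 (X = 4/9 + (⅑)*2716 = 4/9 + 2716/9 = 2720/9 ≈ 302.22)
(I(P(1/3)) + Q) + X = (-51*(-8 + 1/3) - 144) + 2720/9 = (-51*(-8 + ⅓) - 144) + 2720/9 = (-51*(-23/3) - 144) + 2720/9 = (391 - 144) + 2720/9 = 247 + 2720/9 = 4943/9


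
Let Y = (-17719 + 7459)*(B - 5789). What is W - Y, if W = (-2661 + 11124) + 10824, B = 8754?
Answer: 30440187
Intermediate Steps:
W = 19287 (W = 8463 + 10824 = 19287)
Y = -30420900 (Y = (-17719 + 7459)*(8754 - 5789) = -10260*2965 = -30420900)
W - Y = 19287 - 1*(-30420900) = 19287 + 30420900 = 30440187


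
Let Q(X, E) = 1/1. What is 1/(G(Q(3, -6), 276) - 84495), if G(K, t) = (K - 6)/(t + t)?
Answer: -552/46641245 ≈ -1.1835e-5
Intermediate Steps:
Q(X, E) = 1
G(K, t) = (-6 + K)/(2*t) (G(K, t) = (-6 + K)/((2*t)) = (-6 + K)*(1/(2*t)) = (-6 + K)/(2*t))
1/(G(Q(3, -6), 276) - 84495) = 1/((½)*(-6 + 1)/276 - 84495) = 1/((½)*(1/276)*(-5) - 84495) = 1/(-5/552 - 84495) = 1/(-46641245/552) = -552/46641245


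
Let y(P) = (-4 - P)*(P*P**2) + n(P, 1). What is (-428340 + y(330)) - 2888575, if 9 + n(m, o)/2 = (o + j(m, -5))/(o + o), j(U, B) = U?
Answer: -12006274602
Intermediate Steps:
n(m, o) = -18 + (m + o)/o (n(m, o) = -18 + 2*((o + m)/(o + o)) = -18 + 2*((m + o)/((2*o))) = -18 + 2*((m + o)*(1/(2*o))) = -18 + 2*((m + o)/(2*o)) = -18 + (m + o)/o)
y(P) = -17 + P + P**3*(-4 - P) (y(P) = (-4 - P)*(P*P**2) + (-17 + P/1) = (-4 - P)*P**3 + (-17 + P*1) = P**3*(-4 - P) + (-17 + P) = -17 + P + P**3*(-4 - P))
(-428340 + y(330)) - 2888575 = (-428340 + (-17 + 330 - 1*330**4 - 4*330**3)) - 2888575 = (-428340 + (-17 + 330 - 1*11859210000 - 4*35937000)) - 2888575 = (-428340 + (-17 + 330 - 11859210000 - 143748000)) - 2888575 = (-428340 - 12002957687) - 2888575 = -12003386027 - 2888575 = -12006274602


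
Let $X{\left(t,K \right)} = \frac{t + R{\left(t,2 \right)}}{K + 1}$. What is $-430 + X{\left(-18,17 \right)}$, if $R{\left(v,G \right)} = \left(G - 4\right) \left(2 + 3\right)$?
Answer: $- \frac{3884}{9} \approx -431.56$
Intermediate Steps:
$R{\left(v,G \right)} = -20 + 5 G$ ($R{\left(v,G \right)} = \left(-4 + G\right) 5 = -20 + 5 G$)
$X{\left(t,K \right)} = \frac{-10 + t}{1 + K}$ ($X{\left(t,K \right)} = \frac{t + \left(-20 + 5 \cdot 2\right)}{K + 1} = \frac{t + \left(-20 + 10\right)}{1 + K} = \frac{t - 10}{1 + K} = \frac{-10 + t}{1 + K}$)
$-430 + X{\left(-18,17 \right)} = -430 + \frac{-10 - 18}{1 + 17} = -430 + \frac{1}{18} \left(-28\right) = -430 - \frac{14}{9} = - \frac{3884}{9}$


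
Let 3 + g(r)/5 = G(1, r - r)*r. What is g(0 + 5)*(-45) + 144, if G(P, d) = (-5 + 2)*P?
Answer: 4194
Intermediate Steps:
G(P, d) = -3*P
g(r) = -15 - 15*r (g(r) = -15 + 5*((-3*1)*r) = -15 + 5*(-3*r) = -15 - 15*r)
g(0 + 5)*(-45) + 144 = (-15 - 15*(0 + 5))*(-45) + 144 = (-15 - 15*5)*(-45) + 144 = (-15 - 75)*(-45) + 144 = -90*(-45) + 144 = 4050 + 144 = 4194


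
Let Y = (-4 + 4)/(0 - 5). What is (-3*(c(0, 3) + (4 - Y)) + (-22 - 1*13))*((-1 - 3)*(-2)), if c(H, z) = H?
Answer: -376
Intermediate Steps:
Y = 0 (Y = 0/(-5) = 0*(-1/5) = 0)
(-3*(c(0, 3) + (4 - Y)) + (-22 - 1*13))*((-1 - 3)*(-2)) = (-3*(0 + (4 - 1*0)) + (-22 - 1*13))*((-1 - 3)*(-2)) = (-3*(0 + (4 + 0)) + (-22 - 13))*(-4*(-2)) = (-3*(0 + 4) - 35)*8 = (-3*4 - 35)*8 = (-12 - 35)*8 = -47*8 = -376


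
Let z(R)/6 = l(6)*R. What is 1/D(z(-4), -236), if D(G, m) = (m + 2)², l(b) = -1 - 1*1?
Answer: 1/54756 ≈ 1.8263e-5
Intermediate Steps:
l(b) = -2 (l(b) = -1 - 1 = -2)
z(R) = -12*R (z(R) = 6*(-2*R) = -12*R)
D(G, m) = (2 + m)²
1/D(z(-4), -236) = 1/((2 - 236)²) = 1/((-234)²) = 1/54756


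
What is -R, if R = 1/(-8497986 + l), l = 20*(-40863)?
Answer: 1/9315246 ≈ 1.0735e-7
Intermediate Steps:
l = -817260
R = -1/9315246 (R = 1/(-8497986 - 817260) = 1/(-9315246) = -1/9315246 ≈ -1.0735e-7)
-R = -1*(-1/9315246) = 1/9315246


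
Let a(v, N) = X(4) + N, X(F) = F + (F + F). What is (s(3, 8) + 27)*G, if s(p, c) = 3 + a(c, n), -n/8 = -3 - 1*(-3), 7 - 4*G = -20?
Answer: 567/2 ≈ 283.50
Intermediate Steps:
G = 27/4 (G = 7/4 - ¼*(-20) = 7/4 + 5 = 27/4 ≈ 6.7500)
X(F) = 3*F (X(F) = F + 2*F = 3*F)
n = 0 (n = -8*(-3 - 1*(-3)) = -8*(-3 + 3) = -8*0 = 0)
a(v, N) = 12 + N (a(v, N) = 3*4 + N = 12 + N)
s(p, c) = 15 (s(p, c) = 3 + (12 + 0) = 3 + 12 = 15)
(s(3, 8) + 27)*G = (15 + 27)*(27/4) = 42*(27/4) = 567/2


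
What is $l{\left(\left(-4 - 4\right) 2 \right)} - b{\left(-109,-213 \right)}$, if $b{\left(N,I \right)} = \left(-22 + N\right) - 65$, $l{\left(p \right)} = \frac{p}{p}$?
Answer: $197$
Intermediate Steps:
$l{\left(p \right)} = 1$
$b{\left(N,I \right)} = -87 + N$
$l{\left(\left(-4 - 4\right) 2 \right)} - b{\left(-109,-213 \right)} = 1 - \left(-87 - 109\right) = 1 - -196 = 1 + 196 = 197$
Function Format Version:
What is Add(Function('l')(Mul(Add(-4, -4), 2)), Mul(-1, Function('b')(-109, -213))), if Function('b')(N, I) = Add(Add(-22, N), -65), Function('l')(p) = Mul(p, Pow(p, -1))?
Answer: 197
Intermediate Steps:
Function('l')(p) = 1
Function('b')(N, I) = Add(-87, N)
Add(Function('l')(Mul(Add(-4, -4), 2)), Mul(-1, Function('b')(-109, -213))) = Add(1, Mul(-1, Add(-87, -109))) = Add(1, Mul(-1, -196)) = Add(1, 196) = 197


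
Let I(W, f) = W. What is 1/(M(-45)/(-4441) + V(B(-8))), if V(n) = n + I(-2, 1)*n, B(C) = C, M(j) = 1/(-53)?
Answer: 235373/1882985 ≈ 0.12500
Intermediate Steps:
M(j) = -1/53
V(n) = -n (V(n) = n - 2*n = -n)
1/(M(-45)/(-4441) + V(B(-8))) = 1/(-1/53/(-4441) - 1*(-8)) = 1/(-1/53*(-1/4441) + 8) = 1/(1/235373 + 8) = 1/(1882985/235373) = 235373/1882985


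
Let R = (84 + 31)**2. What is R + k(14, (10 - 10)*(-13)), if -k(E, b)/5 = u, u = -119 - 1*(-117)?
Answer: 13235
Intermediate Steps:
R = 13225 (R = 115**2 = 13225)
u = -2 (u = -119 + 117 = -2)
k(E, b) = 10 (k(E, b) = -5*(-2) = 10)
R + k(14, (10 - 10)*(-13)) = 13225 + 10 = 13235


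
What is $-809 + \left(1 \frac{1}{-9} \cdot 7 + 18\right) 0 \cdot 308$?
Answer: $-809$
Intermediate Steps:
$-809 + \left(1 \frac{1}{-9} \cdot 7 + 18\right) 0 \cdot 308 = -809 + \left(1 \left(- \frac{1}{9}\right) 7 + 18\right) 0 = -809 + \left(\left(- \frac{1}{9}\right) 7 + 18\right) 0 = -809 + \left(- \frac{7}{9} + 18\right) 0 = -809 + \frac{155}{9} \cdot 0 = -809 + 0 = -809$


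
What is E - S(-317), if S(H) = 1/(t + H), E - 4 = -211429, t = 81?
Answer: -49896299/236 ≈ -2.1143e+5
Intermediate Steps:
E = -211425 (E = 4 - 211429 = -211425)
S(H) = 1/(81 + H)
E - S(-317) = -211425 - 1/(81 - 317) = -211425 - 1/(-236) = -211425 - 1*(-1/236) = -211425 + 1/236 = -49896299/236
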